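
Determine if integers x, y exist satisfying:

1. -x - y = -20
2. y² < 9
Yes

Take x = 20, y = 0. Substituting into each constraint:
  (1) (-20) + 0 = -20 ✓
  (2) y² = (0)² = 0, and 0 < 9 ✓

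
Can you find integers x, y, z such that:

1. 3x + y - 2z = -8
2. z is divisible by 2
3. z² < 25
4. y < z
Yes

Take x = -3, y = -3, z = -2. Substituting into each constraint:
  (1) 3(-3) + (-3) - 2(-2) = -8 ✓
  (2) -2 = 2 × -1, remainder 0 ✓
  (3) z² = (-2)² = 4, and 4 < 25 ✓
  (4) -3 < -2 ✓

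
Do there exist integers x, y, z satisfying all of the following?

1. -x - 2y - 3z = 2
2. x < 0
Yes

Take x = -2, y = 0, z = 0. Substituting into each constraint:
  (1) 2 - 2(0) - 3(0) = 2 ✓
  (2) -2 < 0 ✓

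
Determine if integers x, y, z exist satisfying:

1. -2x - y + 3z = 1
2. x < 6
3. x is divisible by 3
Yes

Take x = 0, y = 2, z = 1. Substituting into each constraint:
  (1) -2(0) + (-2) + 3(1) = 1 ✓
  (2) 0 < 6 ✓
  (3) 0 = 3 × 0, remainder 0 ✓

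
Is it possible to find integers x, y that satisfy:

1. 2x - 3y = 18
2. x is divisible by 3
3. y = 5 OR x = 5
No

A contradictory subset is {2x - 3y = 18, y = 5 OR x = 5}. No integer assignment can satisfy these jointly:

  - 2x - 3y = 18: is a linear equation tying the variables together
  - y = 5 OR x = 5: forces a choice: either y = 5 or x = 5

Split on the disjunction (y = 5 OR x = 5):
  • If y = 5: with y = 5, every remaining term of the linear equation is divisible by 2, so the left side is ≡ 0 (mod 2); but the right side 33 ≡ 1 (mod 2). No integers can satisfy it.
  • If x = 5: with x = 5, every remaining term of the linear equation is divisible by 3, so the left side is ≡ 0 (mod 3); but the right side 8 ≡ 2 (mod 3). No integers can satisfy it.
Both branches are infeasible, so the system has no integer solution.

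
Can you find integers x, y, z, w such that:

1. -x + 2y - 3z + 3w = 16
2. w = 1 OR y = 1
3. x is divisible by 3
Yes

Take x = 0, y = 2, z = -3, w = 1. Substituting into each constraint:
  (1) 0 + 2(2) - 3(-3) + 3(1) = 16 ✓
  (2) w = 1, target 1 ✓ (first branch holds)
  (3) 0 = 3 × 0, remainder 0 ✓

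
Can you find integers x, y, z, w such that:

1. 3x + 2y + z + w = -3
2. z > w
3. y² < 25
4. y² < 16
Yes

Take x = 0, y = -2, z = 1, w = 0. Substituting into each constraint:
  (1) 3(0) + 2(-2) + 1 + 0 = -3 ✓
  (2) 1 > 0 ✓
  (3) y² = (-2)² = 4, and 4 < 25 ✓
  (4) y² = (-2)² = 4, and 4 < 16 ✓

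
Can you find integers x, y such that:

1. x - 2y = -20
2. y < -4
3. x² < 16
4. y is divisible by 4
No

A contradictory subset is {x - 2y = -20, y < -4, x² < 16}. No integer assignment can satisfy these jointly:

  - x - 2y = -20: is a linear equation tying the variables together
  - y < -4: bounds one variable relative to a constant
  - x² < 16: restricts x to |x| ≤ 3

Range argument: with x ∈ [-3, 3], y ∈ [−∞, -5], the left side of the equation is at least 7, but the right side is -20 < 7. No integer solution exists.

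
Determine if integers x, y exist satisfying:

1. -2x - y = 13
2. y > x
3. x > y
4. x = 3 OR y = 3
No

A contradictory subset is {y > x, x > y}. No integer assignment can satisfy these jointly:

  - y > x: bounds one variable relative to another variable
  - x > y: bounds one variable relative to another variable

Direct contradiction: y > x and x > y cannot both hold.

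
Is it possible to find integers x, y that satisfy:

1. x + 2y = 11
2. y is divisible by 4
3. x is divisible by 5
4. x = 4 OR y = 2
No

A contradictory subset is {x + 2y = 11, x is divisible by 5, x = 4 OR y = 2}. No integer assignment can satisfy these jointly:

  - x + 2y = 11: is a linear equation tying the variables together
  - x is divisible by 5: restricts x to multiples of 5
  - x = 4 OR y = 2: forces a choice: either x = 4 or y = 2

Split on the disjunction (x = 4 OR y = 2):
  • If x = 4: this contradicts the divisibility constraint — 4 is not a multiple of 5.
  • If y = 2: with y = 2, writing x = 5x', every remaining term of the linear equation is divisible by 5, so the left side is ≡ 0 (mod 5); but the right side 7 ≡ 2 (mod 5). No integers can satisfy it.
Both branches are infeasible, so the system has no integer solution.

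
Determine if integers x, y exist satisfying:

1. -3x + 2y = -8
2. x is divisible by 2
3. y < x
Yes

Take x = 0, y = -4. Substituting into each constraint:
  (1) -3(0) + 2(-4) = -8 ✓
  (2) 0 = 2 × 0, remainder 0 ✓
  (3) -4 < 0 ✓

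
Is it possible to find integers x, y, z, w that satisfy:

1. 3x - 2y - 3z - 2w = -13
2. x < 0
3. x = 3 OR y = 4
Yes

Take x = -3, y = 4, z = 0, w = -2. Substituting into each constraint:
  (1) 3(-3) - 2(4) - 3(0) - 2(-2) = -13 ✓
  (2) -3 < 0 ✓
  (3) y = 4, target 4 ✓ (second branch holds)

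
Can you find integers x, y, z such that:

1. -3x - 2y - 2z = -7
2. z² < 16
Yes

Take x = 1, y = 0, z = 2. Substituting into each constraint:
  (1) -3(1) - 2(0) - 2(2) = -7 ✓
  (2) z² = (2)² = 4, and 4 < 16 ✓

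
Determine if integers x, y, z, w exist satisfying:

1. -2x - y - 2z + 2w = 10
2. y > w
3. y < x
Yes

Take x = 1, y = 0, z = -7, w = -1. Substituting into each constraint:
  (1) -2(1) + 0 - 2(-7) + 2(-1) = 10 ✓
  (2) 0 > -1 ✓
  (3) 0 < 1 ✓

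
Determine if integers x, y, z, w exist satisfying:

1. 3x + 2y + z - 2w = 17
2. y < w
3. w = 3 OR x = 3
Yes

Take x = 4, y = 2, z = 7, w = 3. Substituting into each constraint:
  (1) 3(4) + 2(2) + 7 - 2(3) = 17 ✓
  (2) 2 < 3 ✓
  (3) w = 3, target 3 ✓ (first branch holds)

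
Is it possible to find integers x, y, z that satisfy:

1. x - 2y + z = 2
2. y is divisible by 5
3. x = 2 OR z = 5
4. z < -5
Yes

Take x = 2, y = -5, z = -10. Substituting into each constraint:
  (1) 2 - 2(-5) + (-10) = 2 ✓
  (2) -5 = 5 × -1, remainder 0 ✓
  (3) x = 2, target 2 ✓ (first branch holds)
  (4) -10 < -5 ✓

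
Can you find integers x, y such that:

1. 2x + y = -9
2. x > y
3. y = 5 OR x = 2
Yes

Take x = 2, y = -13. Substituting into each constraint:
  (1) 2(2) + (-13) = -9 ✓
  (2) 2 > -13 ✓
  (3) x = 2, target 2 ✓ (second branch holds)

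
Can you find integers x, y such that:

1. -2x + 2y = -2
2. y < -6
Yes

Take x = -6, y = -7. Substituting into each constraint:
  (1) -2(-6) + 2(-7) = -2 ✓
  (2) -7 < -6 ✓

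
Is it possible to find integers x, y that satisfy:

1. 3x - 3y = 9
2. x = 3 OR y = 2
Yes

Take x = 3, y = 0. Substituting into each constraint:
  (1) 3(3) - 3(0) = 9 ✓
  (2) x = 3, target 3 ✓ (first branch holds)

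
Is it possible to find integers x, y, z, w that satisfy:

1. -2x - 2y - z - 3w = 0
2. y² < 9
Yes

Take x = 0, y = 0, z = 0, w = 0. Substituting into each constraint:
  (1) -2(0) - 2(0) + 0 - 3(0) = 0 ✓
  (2) y² = (0)² = 0, and 0 < 9 ✓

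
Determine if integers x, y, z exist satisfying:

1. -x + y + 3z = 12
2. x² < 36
Yes

Take x = 0, y = 0, z = 4. Substituting into each constraint:
  (1) 0 + 0 + 3(4) = 12 ✓
  (2) x² = (0)² = 0, and 0 < 36 ✓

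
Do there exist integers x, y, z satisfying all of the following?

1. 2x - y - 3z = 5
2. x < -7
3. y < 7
Yes

Take x = -8, y = -21, z = 0. Substituting into each constraint:
  (1) 2(-8) + 21 - 3(0) = 5 ✓
  (2) -8 < -7 ✓
  (3) -21 < 7 ✓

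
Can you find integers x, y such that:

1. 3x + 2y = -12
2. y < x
Yes

Take x = -2, y = -3. Substituting into each constraint:
  (1) 3(-2) + 2(-3) = -12 ✓
  (2) -3 < -2 ✓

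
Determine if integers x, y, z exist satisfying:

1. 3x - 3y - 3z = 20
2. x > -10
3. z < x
No

Even the single constraint (3x - 3y - 3z = 20) is infeasible over the integers.

  - 3x - 3y - 3z = 20: every term on the left is divisible by 3, so the LHS ≡ 0 (mod 3), but the RHS 20 is not — no integer solution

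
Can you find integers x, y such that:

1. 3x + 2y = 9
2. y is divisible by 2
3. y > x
Yes

Take x = -1, y = 6. Substituting into each constraint:
  (1) 3(-1) + 2(6) = 9 ✓
  (2) 6 = 2 × 3, remainder 0 ✓
  (3) 6 > -1 ✓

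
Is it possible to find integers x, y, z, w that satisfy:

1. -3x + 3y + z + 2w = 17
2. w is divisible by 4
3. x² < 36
Yes

Take x = 0, y = 0, z = 17, w = 0. Substituting into each constraint:
  (1) -3(0) + 3(0) + 17 + 2(0) = 17 ✓
  (2) 0 = 4 × 0, remainder 0 ✓
  (3) x² = (0)² = 0, and 0 < 36 ✓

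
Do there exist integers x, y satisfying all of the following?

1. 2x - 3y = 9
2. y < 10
Yes

Take x = 6, y = 1. Substituting into each constraint:
  (1) 2(6) - 3(1) = 9 ✓
  (2) 1 < 10 ✓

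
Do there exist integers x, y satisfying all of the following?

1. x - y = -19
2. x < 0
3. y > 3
Yes

Take x = -1, y = 18. Substituting into each constraint:
  (1) (-1) + (-18) = -19 ✓
  (2) -1 < 0 ✓
  (3) 18 > 3 ✓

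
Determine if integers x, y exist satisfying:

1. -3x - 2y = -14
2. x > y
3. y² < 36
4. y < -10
No

A contradictory subset is {y² < 36, y < -10}. No integer assignment can satisfy these jointly:

  - y² < 36: restricts y to |y| ≤ 5
  - y < -10: bounds one variable relative to a constant

Direct contradiction: the bounds on y require y ≥ -5 and y ≤ -11 simultaneously, which is empty.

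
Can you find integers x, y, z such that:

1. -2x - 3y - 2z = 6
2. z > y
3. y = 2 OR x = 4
Yes

Take x = -9, y = 2, z = 3. Substituting into each constraint:
  (1) -2(-9) - 3(2) - 2(3) = 6 ✓
  (2) 3 > 2 ✓
  (3) y = 2, target 2 ✓ (first branch holds)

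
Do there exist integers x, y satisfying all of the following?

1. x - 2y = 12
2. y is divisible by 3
Yes

Take x = 12, y = 0. Substituting into each constraint:
  (1) 12 - 2(0) = 12 ✓
  (2) 0 = 3 × 0, remainder 0 ✓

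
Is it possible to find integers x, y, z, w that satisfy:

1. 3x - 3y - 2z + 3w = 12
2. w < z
Yes

Take x = 4, y = 0, z = 3, w = 2. Substituting into each constraint:
  (1) 3(4) - 3(0) - 2(3) + 3(2) = 12 ✓
  (2) 2 < 3 ✓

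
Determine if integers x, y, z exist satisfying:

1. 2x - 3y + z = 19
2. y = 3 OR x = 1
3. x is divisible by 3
Yes

Take x = 3, y = 3, z = 22. Substituting into each constraint:
  (1) 2(3) - 3(3) + 22 = 19 ✓
  (2) y = 3, target 3 ✓ (first branch holds)
  (3) 3 = 3 × 1, remainder 0 ✓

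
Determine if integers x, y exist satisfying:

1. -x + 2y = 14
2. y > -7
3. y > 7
Yes

Take x = 2, y = 8. Substituting into each constraint:
  (1) (-2) + 2(8) = 14 ✓
  (2) 8 > -7 ✓
  (3) 8 > 7 ✓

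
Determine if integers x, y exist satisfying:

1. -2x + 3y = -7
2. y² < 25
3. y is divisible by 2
No

A contradictory subset is {-2x + 3y = -7, y is divisible by 2}. No integer assignment can satisfy these jointly:

  - -2x + 3y = -7: is a linear equation tying the variables together
  - y is divisible by 2: restricts y to multiples of 2

Modular obstruction: writing y = 2y', every remaining term of the linear equation is divisible by 2, so the left side is ≡ 0 (mod 2); but the right side -7 ≡ 1 (mod 2). No integers can satisfy it.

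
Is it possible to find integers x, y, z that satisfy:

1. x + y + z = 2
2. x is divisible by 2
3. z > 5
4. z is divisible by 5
Yes

Take x = 0, y = -8, z = 10. Substituting into each constraint:
  (1) 0 + (-8) + 10 = 2 ✓
  (2) 0 = 2 × 0, remainder 0 ✓
  (3) 10 > 5 ✓
  (4) 10 = 5 × 2, remainder 0 ✓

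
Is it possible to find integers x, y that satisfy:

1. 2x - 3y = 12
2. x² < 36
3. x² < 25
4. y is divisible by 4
Yes

Take x = 0, y = -4. Substituting into each constraint:
  (1) 2(0) - 3(-4) = 12 ✓
  (2) x² = (0)² = 0, and 0 < 36 ✓
  (3) x² = (0)² = 0, and 0 < 25 ✓
  (4) -4 = 4 × -1, remainder 0 ✓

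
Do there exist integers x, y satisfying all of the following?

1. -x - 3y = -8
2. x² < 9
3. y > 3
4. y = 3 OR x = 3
No

A contradictory subset is {-x - 3y = -8, y > 3, y = 3 OR x = 3}. No integer assignment can satisfy these jointly:

  - -x - 3y = -8: is a linear equation tying the variables together
  - y > 3: bounds one variable relative to a constant
  - y = 3 OR x = 3: forces a choice: either y = 3 or x = 3

Split on the disjunction (y = 3 OR x = 3):
  • If y = 3: this contradicts the bound y ≥ 4.
  • If x = 3: with x = 3, every remaining term of the linear equation is divisible by 3, so the left side is ≡ 0 (mod 3); but the right side -5 ≡ 1 (mod 3). No integers can satisfy it.
Both branches are infeasible, so the system has no integer solution.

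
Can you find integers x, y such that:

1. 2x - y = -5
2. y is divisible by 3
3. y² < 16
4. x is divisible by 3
No

A contradictory subset is {2x - y = -5, y is divisible by 3, x is divisible by 3}. No integer assignment can satisfy these jointly:

  - 2x - y = -5: is a linear equation tying the variables together
  - y is divisible by 3: restricts y to multiples of 3
  - x is divisible by 3: restricts x to multiples of 3

Modular obstruction: writing x = 3x' and writing y = 3y', every remaining term of the linear equation is divisible by 3, so the left side is ≡ 0 (mod 3); but the right side -5 ≡ 1 (mod 3). No integers can satisfy it.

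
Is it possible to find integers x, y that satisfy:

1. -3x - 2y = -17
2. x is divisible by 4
No

The full constraint system is jointly infeasible over the integers. Each constraint and what it forces:

  - -3x - 2y = -17: is a linear equation tying the variables together
  - x is divisible by 4: restricts x to multiples of 4

Modular obstruction: writing x = 4x', every remaining term of the linear equation is divisible by 2, so the left side is ≡ 0 (mod 2); but the right side -17 ≡ 1 (mod 2). No integers can satisfy it.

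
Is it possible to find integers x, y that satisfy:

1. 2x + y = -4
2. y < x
Yes

Take x = 0, y = -4. Substituting into each constraint:
  (1) 2(0) + (-4) = -4 ✓
  (2) -4 < 0 ✓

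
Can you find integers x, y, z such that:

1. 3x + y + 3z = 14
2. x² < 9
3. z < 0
Yes

Take x = 0, y = 17, z = -1. Substituting into each constraint:
  (1) 3(0) + 17 + 3(-1) = 14 ✓
  (2) x² = (0)² = 0, and 0 < 9 ✓
  (3) -1 < 0 ✓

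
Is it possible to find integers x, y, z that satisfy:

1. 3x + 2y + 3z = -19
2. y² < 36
Yes

Take x = -7, y = 1, z = 0. Substituting into each constraint:
  (1) 3(-7) + 2(1) + 3(0) = -19 ✓
  (2) y² = (1)² = 1, and 1 < 36 ✓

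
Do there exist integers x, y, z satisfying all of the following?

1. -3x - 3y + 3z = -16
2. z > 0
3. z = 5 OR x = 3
No

Even the single constraint (-3x - 3y + 3z = -16) is infeasible over the integers.

  - -3x - 3y + 3z = -16: every term on the left is divisible by 3, so the LHS ≡ 0 (mod 3), but the RHS -16 is not — no integer solution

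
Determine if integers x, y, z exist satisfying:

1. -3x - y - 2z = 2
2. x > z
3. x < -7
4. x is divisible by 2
Yes

Take x = -8, y = 40, z = -9. Substituting into each constraint:
  (1) -3(-8) + (-40) - 2(-9) = 2 ✓
  (2) -8 > -9 ✓
  (3) -8 < -7 ✓
  (4) -8 = 2 × -4, remainder 0 ✓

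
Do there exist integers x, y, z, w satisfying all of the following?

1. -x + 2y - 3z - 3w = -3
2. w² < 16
Yes

Take x = 0, y = 0, z = 0, w = 1. Substituting into each constraint:
  (1) 0 + 2(0) - 3(0) - 3(1) = -3 ✓
  (2) w² = (1)² = 1, and 1 < 16 ✓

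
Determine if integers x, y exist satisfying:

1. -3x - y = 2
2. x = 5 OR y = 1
Yes

Take x = 5, y = -17. Substituting into each constraint:
  (1) -3(5) + 17 = 2 ✓
  (2) x = 5, target 5 ✓ (first branch holds)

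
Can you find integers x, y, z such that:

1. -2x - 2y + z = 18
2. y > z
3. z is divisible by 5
Yes

Take x = -10, y = 1, z = 0. Substituting into each constraint:
  (1) -2(-10) - 2(1) + 0 = 18 ✓
  (2) 1 > 0 ✓
  (3) 0 = 5 × 0, remainder 0 ✓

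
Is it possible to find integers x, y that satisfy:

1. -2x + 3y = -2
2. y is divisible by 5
Yes

Take x = 1, y = 0. Substituting into each constraint:
  (1) -2(1) + 3(0) = -2 ✓
  (2) 0 = 5 × 0, remainder 0 ✓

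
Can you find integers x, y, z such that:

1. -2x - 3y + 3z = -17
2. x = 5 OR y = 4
Yes

Take x = 1, y = 4, z = -1. Substituting into each constraint:
  (1) -2(1) - 3(4) + 3(-1) = -17 ✓
  (2) y = 4, target 4 ✓ (second branch holds)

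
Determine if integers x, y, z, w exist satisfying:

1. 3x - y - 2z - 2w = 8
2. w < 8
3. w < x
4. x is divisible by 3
Yes

Take x = 0, y = -6, z = 0, w = -1. Substituting into each constraint:
  (1) 3(0) + 6 - 2(0) - 2(-1) = 8 ✓
  (2) -1 < 8 ✓
  (3) -1 < 0 ✓
  (4) 0 = 3 × 0, remainder 0 ✓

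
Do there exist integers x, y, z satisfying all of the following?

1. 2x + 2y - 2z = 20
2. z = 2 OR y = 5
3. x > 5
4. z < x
Yes

Take x = 8, y = 4, z = 2. Substituting into each constraint:
  (1) 2(8) + 2(4) - 2(2) = 20 ✓
  (2) z = 2, target 2 ✓ (first branch holds)
  (3) 8 > 5 ✓
  (4) 2 < 8 ✓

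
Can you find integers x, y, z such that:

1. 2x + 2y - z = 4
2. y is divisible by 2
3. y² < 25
Yes

Take x = 0, y = 0, z = -4. Substituting into each constraint:
  (1) 2(0) + 2(0) + 4 = 4 ✓
  (2) 0 = 2 × 0, remainder 0 ✓
  (3) y² = (0)² = 0, and 0 < 25 ✓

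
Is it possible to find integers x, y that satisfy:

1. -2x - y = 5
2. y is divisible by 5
Yes

Take x = 5, y = -15. Substituting into each constraint:
  (1) -2(5) + 15 = 5 ✓
  (2) -15 = 5 × -3, remainder 0 ✓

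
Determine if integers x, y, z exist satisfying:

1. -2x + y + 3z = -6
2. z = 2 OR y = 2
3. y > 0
Yes

Take x = 8, y = 4, z = 2. Substituting into each constraint:
  (1) -2(8) + 4 + 3(2) = -6 ✓
  (2) z = 2, target 2 ✓ (first branch holds)
  (3) 4 > 0 ✓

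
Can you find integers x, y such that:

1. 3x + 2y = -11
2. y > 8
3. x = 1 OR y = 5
No

The full constraint system is jointly infeasible over the integers. Each constraint and what it forces:

  - 3x + 2y = -11: is a linear equation tying the variables together
  - y > 8: bounds one variable relative to a constant
  - x = 1 OR y = 5: forces a choice: either x = 1 or y = 5

Split on the disjunction (x = 1 OR y = 5):
  • If x = 1: the equation forces y = -7, which contradicts the bound y ≥ 9.
  • If y = 5: this contradicts the bound y ≥ 9.
Both branches are infeasible, so the system has no integer solution.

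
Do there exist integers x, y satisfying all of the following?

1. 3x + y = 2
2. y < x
Yes

Take x = 1, y = -1. Substituting into each constraint:
  (1) 3(1) + (-1) = 2 ✓
  (2) -1 < 1 ✓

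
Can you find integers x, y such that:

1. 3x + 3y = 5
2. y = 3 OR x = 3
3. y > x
No

Even the single constraint (3x + 3y = 5) is infeasible over the integers.

  - 3x + 3y = 5: every term on the left is divisible by 3, so the LHS ≡ 0 (mod 3), but the RHS 5 is not — no integer solution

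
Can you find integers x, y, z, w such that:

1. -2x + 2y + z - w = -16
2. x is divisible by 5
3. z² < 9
Yes

Take x = 0, y = 0, z = 0, w = 16. Substituting into each constraint:
  (1) -2(0) + 2(0) + 0 + (-16) = -16 ✓
  (2) 0 = 5 × 0, remainder 0 ✓
  (3) z² = (0)² = 0, and 0 < 9 ✓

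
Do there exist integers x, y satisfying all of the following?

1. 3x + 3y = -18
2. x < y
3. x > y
No

A contradictory subset is {x < y, x > y}. No integer assignment can satisfy these jointly:

  - x < y: bounds one variable relative to another variable
  - x > y: bounds one variable relative to another variable

Direct contradiction: y > x and x > y cannot both hold.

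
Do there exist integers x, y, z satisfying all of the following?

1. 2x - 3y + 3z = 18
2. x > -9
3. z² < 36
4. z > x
Yes

Take x = 0, y = -5, z = 1. Substituting into each constraint:
  (1) 2(0) - 3(-5) + 3(1) = 18 ✓
  (2) 0 > -9 ✓
  (3) z² = (1)² = 1, and 1 < 36 ✓
  (4) 1 > 0 ✓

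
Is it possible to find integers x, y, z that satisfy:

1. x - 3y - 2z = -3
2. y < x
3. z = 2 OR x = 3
Yes

Take x = 3, y = 2, z = 0. Substituting into each constraint:
  (1) 3 - 3(2) - 2(0) = -3 ✓
  (2) 2 < 3 ✓
  (3) x = 3, target 3 ✓ (second branch holds)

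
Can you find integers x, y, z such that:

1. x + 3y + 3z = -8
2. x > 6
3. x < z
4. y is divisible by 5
Yes

Take x = 16, y = -25, z = 17. Substituting into each constraint:
  (1) 16 + 3(-25) + 3(17) = -8 ✓
  (2) 16 > 6 ✓
  (3) 16 < 17 ✓
  (4) -25 = 5 × -5, remainder 0 ✓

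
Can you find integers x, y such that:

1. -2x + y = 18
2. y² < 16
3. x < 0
Yes

Take x = -9, y = 0. Substituting into each constraint:
  (1) -2(-9) + 0 = 18 ✓
  (2) y² = (0)² = 0, and 0 < 16 ✓
  (3) -9 < 0 ✓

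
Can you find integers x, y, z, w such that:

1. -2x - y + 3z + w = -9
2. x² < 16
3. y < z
Yes

Take x = 0, y = -6, z = -5, w = 0. Substituting into each constraint:
  (1) -2(0) + 6 + 3(-5) + 0 = -9 ✓
  (2) x² = (0)² = 0, and 0 < 16 ✓
  (3) -6 < -5 ✓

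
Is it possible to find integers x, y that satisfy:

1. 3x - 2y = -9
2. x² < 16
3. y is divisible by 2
Yes

Take x = -3, y = 0. Substituting into each constraint:
  (1) 3(-3) - 2(0) = -9 ✓
  (2) x² = (-3)² = 9, and 9 < 16 ✓
  (3) 0 = 2 × 0, remainder 0 ✓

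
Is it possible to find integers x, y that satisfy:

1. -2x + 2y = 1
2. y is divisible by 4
No

Even the single constraint (-2x + 2y = 1) is infeasible over the integers.

  - -2x + 2y = 1: every term on the left is divisible by 2, so the LHS ≡ 0 (mod 2), but the RHS 1 is not — no integer solution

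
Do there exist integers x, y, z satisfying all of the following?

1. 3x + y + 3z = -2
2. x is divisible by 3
Yes

Take x = 0, y = -2, z = 0. Substituting into each constraint:
  (1) 3(0) + (-2) + 3(0) = -2 ✓
  (2) 0 = 3 × 0, remainder 0 ✓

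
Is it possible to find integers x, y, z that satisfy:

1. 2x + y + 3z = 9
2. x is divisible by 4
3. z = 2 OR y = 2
Yes

Take x = 4, y = -5, z = 2. Substituting into each constraint:
  (1) 2(4) + (-5) + 3(2) = 9 ✓
  (2) 4 = 4 × 1, remainder 0 ✓
  (3) z = 2, target 2 ✓ (first branch holds)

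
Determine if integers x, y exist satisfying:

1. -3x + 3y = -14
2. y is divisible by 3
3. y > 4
No

Even the single constraint (-3x + 3y = -14) is infeasible over the integers.

  - -3x + 3y = -14: every term on the left is divisible by 3, so the LHS ≡ 0 (mod 3), but the RHS -14 is not — no integer solution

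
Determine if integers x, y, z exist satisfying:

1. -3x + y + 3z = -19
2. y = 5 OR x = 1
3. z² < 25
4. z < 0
Yes

Take x = 1, y = -4, z = -4. Substituting into each constraint:
  (1) -3(1) + (-4) + 3(-4) = -19 ✓
  (2) x = 1, target 1 ✓ (second branch holds)
  (3) z² = (-4)² = 16, and 16 < 25 ✓
  (4) -4 < 0 ✓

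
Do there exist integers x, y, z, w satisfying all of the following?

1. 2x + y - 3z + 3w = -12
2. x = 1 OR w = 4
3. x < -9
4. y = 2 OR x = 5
Yes

Take x = -13, y = 2, z = 0, w = 4. Substituting into each constraint:
  (1) 2(-13) + 2 - 3(0) + 3(4) = -12 ✓
  (2) w = 4, target 4 ✓ (second branch holds)
  (3) -13 < -9 ✓
  (4) y = 2, target 2 ✓ (first branch holds)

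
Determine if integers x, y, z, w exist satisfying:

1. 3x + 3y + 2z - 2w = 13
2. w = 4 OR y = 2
Yes

Take x = 0, y = 1, z = 9, w = 4. Substituting into each constraint:
  (1) 3(0) + 3(1) + 2(9) - 2(4) = 13 ✓
  (2) w = 4, target 4 ✓ (first branch holds)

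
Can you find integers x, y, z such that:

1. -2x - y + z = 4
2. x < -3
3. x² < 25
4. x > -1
No

A contradictory subset is {x < -3, x > -1}. No integer assignment can satisfy these jointly:

  - x < -3: bounds one variable relative to a constant
  - x > -1: bounds one variable relative to a constant

Direct contradiction: the bounds on x require x ≥ 0 and x ≤ -4 simultaneously, which is empty.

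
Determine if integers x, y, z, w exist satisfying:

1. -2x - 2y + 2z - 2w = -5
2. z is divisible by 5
No

Even the single constraint (-2x - 2y + 2z - 2w = -5) is infeasible over the integers.

  - -2x - 2y + 2z - 2w = -5: every term on the left is divisible by 2, so the LHS ≡ 0 (mod 2), but the RHS -5 is not — no integer solution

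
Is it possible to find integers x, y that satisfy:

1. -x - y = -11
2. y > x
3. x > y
No

A contradictory subset is {y > x, x > y}. No integer assignment can satisfy these jointly:

  - y > x: bounds one variable relative to another variable
  - x > y: bounds one variable relative to another variable

Direct contradiction: y > x and x > y cannot both hold.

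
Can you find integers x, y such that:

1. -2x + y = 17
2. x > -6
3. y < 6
No

The full constraint system is jointly infeasible over the integers. Each constraint and what it forces:

  - -2x + y = 17: is a linear equation tying the variables together
  - x > -6: bounds one variable relative to a constant
  - y < 6: bounds one variable relative to a constant

Range argument: with x ∈ [-5, ∞], y ∈ [−∞, 5], the left side of the equation is at most 15, but the right side is 17 > 15. No integer solution exists.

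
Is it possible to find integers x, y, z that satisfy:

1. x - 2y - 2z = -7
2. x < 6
Yes

Take x = 1, y = 4, z = 0. Substituting into each constraint:
  (1) 1 - 2(4) - 2(0) = -7 ✓
  (2) 1 < 6 ✓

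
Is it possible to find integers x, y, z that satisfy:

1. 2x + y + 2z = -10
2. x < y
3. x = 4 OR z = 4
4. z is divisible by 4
Yes

Take x = 4, y = 6, z = -12. Substituting into each constraint:
  (1) 2(4) + 6 + 2(-12) = -10 ✓
  (2) 4 < 6 ✓
  (3) x = 4, target 4 ✓ (first branch holds)
  (4) -12 = 4 × -3, remainder 0 ✓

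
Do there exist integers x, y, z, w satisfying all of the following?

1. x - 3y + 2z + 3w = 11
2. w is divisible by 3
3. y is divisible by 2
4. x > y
Yes

Take x = 1, y = 0, z = 5, w = 0. Substituting into each constraint:
  (1) 1 - 3(0) + 2(5) + 3(0) = 11 ✓
  (2) 0 = 3 × 0, remainder 0 ✓
  (3) 0 = 2 × 0, remainder 0 ✓
  (4) 1 > 0 ✓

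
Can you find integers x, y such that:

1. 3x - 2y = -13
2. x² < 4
Yes

Take x = -1, y = 5. Substituting into each constraint:
  (1) 3(-1) - 2(5) = -13 ✓
  (2) x² = (-1)² = 1, and 1 < 4 ✓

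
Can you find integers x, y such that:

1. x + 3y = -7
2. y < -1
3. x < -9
No

The full constraint system is jointly infeasible over the integers. Each constraint and what it forces:

  - x + 3y = -7: is a linear equation tying the variables together
  - y < -1: bounds one variable relative to a constant
  - x < -9: bounds one variable relative to a constant

Range argument: with x ∈ [−∞, -10], y ∈ [−∞, -2], the left side of the equation is at most -16, but the right side is -7 > -16. No integer solution exists.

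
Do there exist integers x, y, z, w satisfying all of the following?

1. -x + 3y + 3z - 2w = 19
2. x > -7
Yes

Take x = 2, y = 7, z = 0, w = 0. Substituting into each constraint:
  (1) (-2) + 3(7) + 3(0) - 2(0) = 19 ✓
  (2) 2 > -7 ✓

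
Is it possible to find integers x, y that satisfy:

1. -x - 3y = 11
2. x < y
Yes

Take x = -5, y = -2. Substituting into each constraint:
  (1) 5 - 3(-2) = 11 ✓
  (2) -5 < -2 ✓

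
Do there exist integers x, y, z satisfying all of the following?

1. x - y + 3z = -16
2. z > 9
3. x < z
Yes

Take x = 0, y = 46, z = 10. Substituting into each constraint:
  (1) 0 + (-46) + 3(10) = -16 ✓
  (2) 10 > 9 ✓
  (3) 0 < 10 ✓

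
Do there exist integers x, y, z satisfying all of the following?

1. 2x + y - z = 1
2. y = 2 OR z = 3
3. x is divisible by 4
Yes

Take x = 0, y = 2, z = 1. Substituting into each constraint:
  (1) 2(0) + 2 + (-1) = 1 ✓
  (2) y = 2, target 2 ✓ (first branch holds)
  (3) 0 = 4 × 0, remainder 0 ✓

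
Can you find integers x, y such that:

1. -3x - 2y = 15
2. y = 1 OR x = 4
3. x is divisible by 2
No

A contradictory subset is {-3x - 2y = 15, y = 1 OR x = 4}. No integer assignment can satisfy these jointly:

  - -3x - 2y = 15: is a linear equation tying the variables together
  - y = 1 OR x = 4: forces a choice: either y = 1 or x = 4

Split on the disjunction (y = 1 OR x = 4):
  • If y = 1: with y = 1, every remaining term of the linear equation is divisible by 3, so the left side is ≡ 0 (mod 3); but the right side 17 ≡ 2 (mod 3). No integers can satisfy it.
  • If x = 4: with x = 4, every remaining term of the linear equation is divisible by 2, so the left side is ≡ 0 (mod 2); but the right side 27 ≡ 1 (mod 2). No integers can satisfy it.
Both branches are infeasible, so the system has no integer solution.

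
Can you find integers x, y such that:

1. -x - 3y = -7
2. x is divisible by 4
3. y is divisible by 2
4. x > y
No

A contradictory subset is {-x - 3y = -7, x is divisible by 4, y is divisible by 2}. No integer assignment can satisfy these jointly:

  - -x - 3y = -7: is a linear equation tying the variables together
  - x is divisible by 4: restricts x to multiples of 4
  - y is divisible by 2: restricts y to multiples of 2

Modular obstruction: writing x = 4x' and writing y = 2y', every remaining term of the linear equation is divisible by 2, so the left side is ≡ 0 (mod 2); but the right side -7 ≡ 1 (mod 2). No integers can satisfy it.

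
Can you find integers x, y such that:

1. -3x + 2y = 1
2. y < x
Yes

Take x = -3, y = -4. Substituting into each constraint:
  (1) -3(-3) + 2(-4) = 1 ✓
  (2) -4 < -3 ✓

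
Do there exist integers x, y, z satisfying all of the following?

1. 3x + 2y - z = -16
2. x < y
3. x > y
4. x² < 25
No

A contradictory subset is {x < y, x > y}. No integer assignment can satisfy these jointly:

  - x < y: bounds one variable relative to another variable
  - x > y: bounds one variable relative to another variable

Direct contradiction: y > x and x > y cannot both hold.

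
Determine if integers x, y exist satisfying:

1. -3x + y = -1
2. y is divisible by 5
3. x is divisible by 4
Yes

Take x = -8, y = -25. Substituting into each constraint:
  (1) -3(-8) + (-25) = -1 ✓
  (2) -25 = 5 × -5, remainder 0 ✓
  (3) -8 = 4 × -2, remainder 0 ✓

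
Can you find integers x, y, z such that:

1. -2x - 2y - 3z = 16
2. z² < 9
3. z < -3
No

A contradictory subset is {z² < 9, z < -3}. No integer assignment can satisfy these jointly:

  - z² < 9: restricts z to |z| ≤ 2
  - z < -3: bounds one variable relative to a constant

Direct contradiction: the bounds on z require z ≥ -2 and z ≤ -4 simultaneously, which is empty.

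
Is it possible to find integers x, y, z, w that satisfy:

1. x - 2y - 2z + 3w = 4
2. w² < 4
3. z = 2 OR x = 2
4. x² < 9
Yes

Take x = 2, y = 0, z = -1, w = 0. Substituting into each constraint:
  (1) 2 - 2(0) - 2(-1) + 3(0) = 4 ✓
  (2) w² = (0)² = 0, and 0 < 4 ✓
  (3) x = 2, target 2 ✓ (second branch holds)
  (4) x² = (2)² = 4, and 4 < 9 ✓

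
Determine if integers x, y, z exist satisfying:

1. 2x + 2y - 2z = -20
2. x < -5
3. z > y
Yes

Take x = -9, y = -1, z = 0. Substituting into each constraint:
  (1) 2(-9) + 2(-1) - 2(0) = -20 ✓
  (2) -9 < -5 ✓
  (3) 0 > -1 ✓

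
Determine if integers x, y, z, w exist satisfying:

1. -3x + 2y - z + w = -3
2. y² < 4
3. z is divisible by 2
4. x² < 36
Yes

Take x = 0, y = 0, z = 0, w = -3. Substituting into each constraint:
  (1) -3(0) + 2(0) + 0 + (-3) = -3 ✓
  (2) y² = (0)² = 0, and 0 < 4 ✓
  (3) 0 = 2 × 0, remainder 0 ✓
  (4) x² = (0)² = 0, and 0 < 36 ✓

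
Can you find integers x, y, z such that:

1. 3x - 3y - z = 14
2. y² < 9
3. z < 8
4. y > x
Yes

Take x = -1, y = 0, z = -17. Substituting into each constraint:
  (1) 3(-1) - 3(0) + 17 = 14 ✓
  (2) y² = (0)² = 0, and 0 < 9 ✓
  (3) -17 < 8 ✓
  (4) 0 > -1 ✓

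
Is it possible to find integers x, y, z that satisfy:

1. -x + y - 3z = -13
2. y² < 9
Yes

Take x = 1, y = 0, z = 4. Substituting into each constraint:
  (1) (-1) + 0 - 3(4) = -13 ✓
  (2) y² = (0)² = 0, and 0 < 9 ✓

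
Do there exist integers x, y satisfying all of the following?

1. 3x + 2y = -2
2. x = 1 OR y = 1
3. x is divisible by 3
No

A contradictory subset is {3x + 2y = -2, x = 1 OR y = 1}. No integer assignment can satisfy these jointly:

  - 3x + 2y = -2: is a linear equation tying the variables together
  - x = 1 OR y = 1: forces a choice: either x = 1 or y = 1

Split on the disjunction (x = 1 OR y = 1):
  • If x = 1: with x = 1, every remaining term of the linear equation is divisible by 2, so the left side is ≡ 0 (mod 2); but the right side -5 ≡ 1 (mod 2). No integers can satisfy it.
  • If y = 1: with y = 1, every remaining term of the linear equation is divisible by 3, so the left side is ≡ 0 (mod 3); but the right side -4 ≡ 2 (mod 3). No integers can satisfy it.
Both branches are infeasible, so the system has no integer solution.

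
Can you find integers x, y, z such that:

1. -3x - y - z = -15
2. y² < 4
Yes

Take x = 0, y = 0, z = 15. Substituting into each constraint:
  (1) -3(0) + 0 + (-15) = -15 ✓
  (2) y² = (0)² = 0, and 0 < 4 ✓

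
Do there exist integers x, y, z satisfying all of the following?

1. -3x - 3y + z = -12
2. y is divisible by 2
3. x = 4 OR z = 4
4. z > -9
Yes

Take x = 4, y = 2, z = 6. Substituting into each constraint:
  (1) -3(4) - 3(2) + 6 = -12 ✓
  (2) 2 = 2 × 1, remainder 0 ✓
  (3) x = 4, target 4 ✓ (first branch holds)
  (4) 6 > -9 ✓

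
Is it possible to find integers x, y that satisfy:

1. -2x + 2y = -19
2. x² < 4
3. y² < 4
No

Even the single constraint (-2x + 2y = -19) is infeasible over the integers.

  - -2x + 2y = -19: every term on the left is divisible by 2, so the LHS ≡ 0 (mod 2), but the RHS -19 is not — no integer solution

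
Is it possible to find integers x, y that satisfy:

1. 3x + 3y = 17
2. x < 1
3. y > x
No

Even the single constraint (3x + 3y = 17) is infeasible over the integers.

  - 3x + 3y = 17: every term on the left is divisible by 3, so the LHS ≡ 0 (mod 3), but the RHS 17 is not — no integer solution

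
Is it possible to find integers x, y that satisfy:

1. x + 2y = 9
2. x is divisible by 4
No

The full constraint system is jointly infeasible over the integers. Each constraint and what it forces:

  - x + 2y = 9: is a linear equation tying the variables together
  - x is divisible by 4: restricts x to multiples of 4

Modular obstruction: writing x = 4x', every remaining term of the linear equation is divisible by 2, so the left side is ≡ 0 (mod 2); but the right side 9 ≡ 1 (mod 2). No integers can satisfy it.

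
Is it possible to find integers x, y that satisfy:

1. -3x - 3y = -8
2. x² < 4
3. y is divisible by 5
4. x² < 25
No

Even the single constraint (-3x - 3y = -8) is infeasible over the integers.

  - -3x - 3y = -8: every term on the left is divisible by 3, so the LHS ≡ 0 (mod 3), but the RHS -8 is not — no integer solution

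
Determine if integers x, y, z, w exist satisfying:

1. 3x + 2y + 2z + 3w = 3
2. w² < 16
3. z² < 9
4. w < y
Yes

Take x = 2, y = 0, z = 0, w = -1. Substituting into each constraint:
  (1) 3(2) + 2(0) + 2(0) + 3(-1) = 3 ✓
  (2) w² = (-1)² = 1, and 1 < 16 ✓
  (3) z² = (0)² = 0, and 0 < 9 ✓
  (4) -1 < 0 ✓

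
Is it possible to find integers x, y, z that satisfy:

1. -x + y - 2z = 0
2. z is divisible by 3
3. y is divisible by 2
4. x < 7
Yes

Take x = 0, y = 0, z = 0. Substituting into each constraint:
  (1) 0 + 0 - 2(0) = 0 ✓
  (2) 0 = 3 × 0, remainder 0 ✓
  (3) 0 = 2 × 0, remainder 0 ✓
  (4) 0 < 7 ✓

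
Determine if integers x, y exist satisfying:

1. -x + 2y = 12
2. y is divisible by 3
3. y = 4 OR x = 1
No

The full constraint system is jointly infeasible over the integers. Each constraint and what it forces:

  - -x + 2y = 12: is a linear equation tying the variables together
  - y is divisible by 3: restricts y to multiples of 3
  - y = 4 OR x = 1: forces a choice: either y = 4 or x = 1

Split on the disjunction (y = 4 OR x = 1):
  • If y = 4: this contradicts the divisibility constraint — 4 is not a multiple of 3.
  • If x = 1: with x = 1, writing y = 3y', every remaining term of the linear equation is divisible by 6, so the left side is ≡ 0 (mod 6); but the right side 13 ≡ 1 (mod 6). No integers can satisfy it.
Both branches are infeasible, so the system has no integer solution.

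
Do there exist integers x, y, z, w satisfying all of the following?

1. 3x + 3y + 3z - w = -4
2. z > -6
Yes

Take x = -1, y = 0, z = 0, w = 1. Substituting into each constraint:
  (1) 3(-1) + 3(0) + 3(0) + (-1) = -4 ✓
  (2) 0 > -6 ✓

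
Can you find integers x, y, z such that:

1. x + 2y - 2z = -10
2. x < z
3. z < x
No

A contradictory subset is {x < z, z < x}. No integer assignment can satisfy these jointly:

  - x < z: bounds one variable relative to another variable
  - z < x: bounds one variable relative to another variable

Direct contradiction: z > x and x > z cannot both hold.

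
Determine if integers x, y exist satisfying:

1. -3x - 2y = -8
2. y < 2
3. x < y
No

The full constraint system is jointly infeasible over the integers. Each constraint and what it forces:

  - -3x - 2y = -8: is a linear equation tying the variables together
  - y < 2: bounds one variable relative to a constant
  - x < y: bounds one variable relative to another variable

Propagating the comparison: x < y and y ≤ 1 give x ≤ 0. Range argument: with x ∈ [−∞, 0], y ∈ [−∞, 1], the left side of the equation is at least -2, but the right side is -8 < -2. No integer solution exists.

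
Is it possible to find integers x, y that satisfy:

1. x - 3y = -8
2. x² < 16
Yes

Take x = -2, y = 2. Substituting into each constraint:
  (1) (-2) - 3(2) = -8 ✓
  (2) x² = (-2)² = 4, and 4 < 16 ✓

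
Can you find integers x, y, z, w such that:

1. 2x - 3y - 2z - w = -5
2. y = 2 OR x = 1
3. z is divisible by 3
Yes

Take x = 0, y = 2, z = 0, w = -1. Substituting into each constraint:
  (1) 2(0) - 3(2) - 2(0) + 1 = -5 ✓
  (2) y = 2, target 2 ✓ (first branch holds)
  (3) 0 = 3 × 0, remainder 0 ✓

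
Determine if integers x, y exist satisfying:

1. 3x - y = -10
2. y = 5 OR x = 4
Yes

Take x = 4, y = 22. Substituting into each constraint:
  (1) 3(4) + (-22) = -10 ✓
  (2) x = 4, target 4 ✓ (second branch holds)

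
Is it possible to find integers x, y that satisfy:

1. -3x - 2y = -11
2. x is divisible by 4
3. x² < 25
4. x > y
No

A contradictory subset is {-3x - 2y = -11, x is divisible by 4}. No integer assignment can satisfy these jointly:

  - -3x - 2y = -11: is a linear equation tying the variables together
  - x is divisible by 4: restricts x to multiples of 4

Modular obstruction: writing x = 4x', every remaining term of the linear equation is divisible by 2, so the left side is ≡ 0 (mod 2); but the right side -11 ≡ 1 (mod 2). No integers can satisfy it.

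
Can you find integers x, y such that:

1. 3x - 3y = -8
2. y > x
No

Even the single constraint (3x - 3y = -8) is infeasible over the integers.

  - 3x - 3y = -8: every term on the left is divisible by 3, so the LHS ≡ 0 (mod 3), but the RHS -8 is not — no integer solution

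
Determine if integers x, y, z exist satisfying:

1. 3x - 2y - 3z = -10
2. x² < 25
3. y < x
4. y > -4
Yes

Take x = 3, y = 2, z = 5. Substituting into each constraint:
  (1) 3(3) - 2(2) - 3(5) = -10 ✓
  (2) x² = (3)² = 9, and 9 < 25 ✓
  (3) 2 < 3 ✓
  (4) 2 > -4 ✓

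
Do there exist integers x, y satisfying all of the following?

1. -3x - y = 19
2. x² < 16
Yes

Take x = 0, y = -19. Substituting into each constraint:
  (1) -3(0) + 19 = 19 ✓
  (2) x² = (0)² = 0, and 0 < 16 ✓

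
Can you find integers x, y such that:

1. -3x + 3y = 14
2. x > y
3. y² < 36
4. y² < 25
No

Even the single constraint (-3x + 3y = 14) is infeasible over the integers.

  - -3x + 3y = 14: every term on the left is divisible by 3, so the LHS ≡ 0 (mod 3), but the RHS 14 is not — no integer solution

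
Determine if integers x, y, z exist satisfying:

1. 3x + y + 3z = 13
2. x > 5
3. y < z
Yes

Take x = 6, y = -2, z = -1. Substituting into each constraint:
  (1) 3(6) + (-2) + 3(-1) = 13 ✓
  (2) 6 > 5 ✓
  (3) -2 < -1 ✓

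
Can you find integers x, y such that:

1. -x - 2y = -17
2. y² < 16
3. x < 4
No

The full constraint system is jointly infeasible over the integers. Each constraint and what it forces:

  - -x - 2y = -17: is a linear equation tying the variables together
  - y² < 16: restricts y to |y| ≤ 3
  - x < 4: bounds one variable relative to a constant

Range argument: with x ∈ [−∞, 3], y ∈ [-3, 3], the left side of the equation is at least -9, but the right side is -17 < -9. No integer solution exists.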